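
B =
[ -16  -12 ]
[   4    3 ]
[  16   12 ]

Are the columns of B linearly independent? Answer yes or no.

no

Row reduce B to echelon form.
R2 ← R2 + (1/4)·R1: [0, 0]
R3 ← R3 + R1: [0, 0]
1 pivot among 2 columns.
Only 1 < 2 pivot columns, so the columns are linearly dependent.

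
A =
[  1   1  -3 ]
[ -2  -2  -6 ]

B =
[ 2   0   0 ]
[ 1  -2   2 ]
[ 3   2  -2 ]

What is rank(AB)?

2

First compute AB:
[[ -6,  -8,   8],
 [-24,  -8,   8]]
Now row reduce the product.
R2 ← R2 − (4)·R1: [0, 24, -24]
2 nonzero rows, so rank(AB) = 2.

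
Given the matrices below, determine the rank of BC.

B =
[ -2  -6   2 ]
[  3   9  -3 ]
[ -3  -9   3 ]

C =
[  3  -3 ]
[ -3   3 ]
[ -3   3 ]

1

First compute BC:
[[  6,  -6],
 [ -9,   9],
 [  9,  -9]]
Now row reduce the product.
R2 ← R2 + (3/2)·R1: [0, 0]
R3 ← R3 − (3/2)·R1: [0, 0]
1 nonzero row, so rank(BC) = 1.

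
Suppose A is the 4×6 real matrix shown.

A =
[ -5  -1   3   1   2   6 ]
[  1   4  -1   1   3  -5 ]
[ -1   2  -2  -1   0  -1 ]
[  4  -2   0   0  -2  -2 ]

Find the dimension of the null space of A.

Row reduce to echelon form.
R2 ← R2 + (1/5)·R1: [0, 19/5, -2/5, 6/5, 17/5, -19/5]
R3 ← R3 − (1/5)·R1: [0, 11/5, -13/5, -6/5, -2/5, -11/5]
R4 ← R4 + (4/5)·R1: [0, -14/5, 12/5, 4/5, -2/5, 14/5]
R3 ← R3 − (11/19)·R2: [0, 0, -45/19, -36/19, -45/19, 0]
R4 ← R4 + (14/19)·R2: [0, 0, 40/19, 32/19, 40/19, 0]
R4 ← R4 + (8/9)·R3: [0, 0, 0, 0, 0, 0]
3 nonzero rows, so rank(A) = 3.
A has 6 columns; by rank–nullity, nullity = 6 − 3 = 3.

3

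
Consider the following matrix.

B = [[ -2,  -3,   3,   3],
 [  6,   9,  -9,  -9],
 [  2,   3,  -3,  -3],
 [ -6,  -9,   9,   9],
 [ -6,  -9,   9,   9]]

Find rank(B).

Row reduce to echelon form.
R2 ← R2 + (3)·R1: [0, 0, 0, 0]
R3 ← R3 + R1: [0, 0, 0, 0]
R4 ← R4 − (3)·R1: [0, 0, 0, 0]
R5 ← R5 − (3)·R1: [0, 0, 0, 0]
Echelon form has 1 nonzero row, so rank(B) = 1.

1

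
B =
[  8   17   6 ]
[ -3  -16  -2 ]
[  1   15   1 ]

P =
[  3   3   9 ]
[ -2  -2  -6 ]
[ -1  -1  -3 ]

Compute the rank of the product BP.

First compute BP:
[[-16, -16, -48],
 [ 25,  25,  75],
 [-28, -28, -84]]
Now row reduce the product.
R2 ← R2 + (25/16)·R1: [0, 0, 0]
R3 ← R3 − (7/4)·R1: [0, 0, 0]
1 nonzero row, so rank(BP) = 1.

1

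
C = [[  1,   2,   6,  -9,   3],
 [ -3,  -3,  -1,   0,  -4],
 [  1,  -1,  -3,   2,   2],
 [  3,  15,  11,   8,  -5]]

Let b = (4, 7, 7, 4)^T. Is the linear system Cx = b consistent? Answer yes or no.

Row reduce the augmented matrix [C | b].
R2 ← R2 + (3)·R1: [0, 3, 17, -27, 5, 19]
R3 ← R3 − R1: [0, -3, -9, 11, -1, 3]
R4 ← R4 − (3)·R1: [0, 9, -7, 35, -14, -8]
R3 ← R3 + R2: [0, 0, 8, -16, 4, 22]
R4 ← R4 − (3)·R2: [0, 0, -58, 116, -29, -65]
R4 ← R4 + (29/4)·R3: [0, 0, 0, 0, 0, 189/2]
The echelon form has 4 nonzero rows; the last pivot sits in the augmented column, so rank(C) = 3 but rank([C|b]) = 4.
Since the ranks differ, the system is inconsistent.

no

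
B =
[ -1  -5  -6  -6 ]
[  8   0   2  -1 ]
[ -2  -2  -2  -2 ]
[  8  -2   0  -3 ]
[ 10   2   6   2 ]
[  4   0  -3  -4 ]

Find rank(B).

Row reduce to echelon form.
R2 ← R2 + (8)·R1: [0, -40, -46, -49]
R3 ← R3 − (2)·R1: [0, 8, 10, 10]
R4 ← R4 + (8)·R1: [0, -42, -48, -51]
R5 ← R5 + (10)·R1: [0, -48, -54, -58]
R6 ← R6 + (4)·R1: [0, -20, -27, -28]
R3 ← R3 + (1/5)·R2: [0, 0, 4/5, 1/5]
R4 ← R4 − (21/20)·R2: [0, 0, 3/10, 9/20]
R5 ← R5 − (6/5)·R2: [0, 0, 6/5, 4/5]
R6 ← R6 − (1/2)·R2: [0, 0, -4, -7/2]
R4 ← R4 − (3/8)·R3: [0, 0, 0, 3/8]
R5 ← R5 − (3/2)·R3: [0, 0, 0, 1/2]
R6 ← R6 + (5)·R3: [0, 0, 0, -5/2]
R5 ← R5 − (4/3)·R4: [0, 0, 0, 0]
R6 ← R6 + (20/3)·R4: [0, 0, 0, 0]
Echelon form has 4 nonzero rows, so rank(B) = 4.

4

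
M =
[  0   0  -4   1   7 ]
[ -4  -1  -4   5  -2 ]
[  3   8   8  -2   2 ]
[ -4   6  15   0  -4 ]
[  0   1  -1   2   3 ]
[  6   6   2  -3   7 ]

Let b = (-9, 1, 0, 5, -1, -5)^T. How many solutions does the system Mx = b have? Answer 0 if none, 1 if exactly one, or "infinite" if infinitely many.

1

Row reduce the augmented matrix [M | b].
Swap R1 ↔ R2
R3 ← R3 + (3/4)·R1: [0, 29/4, 5, 7/4, 1/2, 3/4]
R4 ← R4 − R1: [0, 7, 19, -5, -2, 4]
R6 ← R6 + (3/2)·R1: [0, 9/2, -4, 9/2, 4, -7/2]
Swap R2 ↔ R3
R4 ← R4 − (28/29)·R2: [0, 0, 411/29, -194/29, -72/29, 95/29]
R5 ← R5 − (4/29)·R2: [0, 0, -49/29, 51/29, 85/29, -32/29]
R6 ← R6 − (18/29)·R2: [0, 0, -206/29, 99/29, 107/29, -115/29]
R4 ← R4 + (411/116)·R3: [0, 0, 0, -365/116, 2589/116, -3319/116]
R5 ← R5 − (49/116)·R3: [0, 0, 0, 155/116, -3/116, 313/116]
R6 ← R6 − (103/58)·R3: [0, 0, 0, 95/58, -507/58, 697/58]
R5 ← R5 + (31/73)·R4: [0, 0, 0, 0, 690/73, -690/73]
R6 ← R6 + (38/73)·R4: [0, 0, 0, 0, 210/73, -210/73]
R6 ← R6 − (7/23)·R5: [0, 0, 0, 0, 0, 0]
The echelon form has 5 nonzero rows, and every pivot lies in the first 5 columns, so rank(M) = rank([M|b]) = 5.
The system is consistent.
rank = 5 = number of unknowns, so the solution is unique.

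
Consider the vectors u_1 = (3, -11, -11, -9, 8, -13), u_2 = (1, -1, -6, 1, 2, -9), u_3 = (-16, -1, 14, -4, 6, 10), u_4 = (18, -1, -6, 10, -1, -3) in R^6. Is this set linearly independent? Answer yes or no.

Form the matrix with these vectors as rows and row reduce.
R2 ← R2 − (1/3)·R1: [0, 8/3, -7/3, 4, -2/3, -14/3]
R3 ← R3 + (16/3)·R1: [0, -179/3, -134/3, -52, 146/3, -178/3]
R4 ← R4 − (6)·R1: [0, 65, 60, 64, -49, 75]
R3 ← R3 + (179/8)·R2: [0, 0, -775/8, 75/2, 135/4, -655/4]
R4 ← R4 − (195/8)·R2: [0, 0, 935/8, -67/2, -131/4, 755/4]
R4 ← R4 + (187/155)·R3: [0, 0, 0, 364/31, 247/31, -273/31]
4 nonzero rows, so the 4 vectors span a space of dimension 4.
Since 4 = 4, the vectors are linearly independent.

yes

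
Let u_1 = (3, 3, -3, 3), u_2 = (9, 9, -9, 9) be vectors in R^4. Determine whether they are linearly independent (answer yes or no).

Form the matrix with these vectors as rows and row reduce.
R2 ← R2 − (3)·R1: [0, 0, 0, 0]
1 nonzero row, so the 2 vectors span a space of dimension 1.
Since 1 < 2, the vectors are linearly dependent.

no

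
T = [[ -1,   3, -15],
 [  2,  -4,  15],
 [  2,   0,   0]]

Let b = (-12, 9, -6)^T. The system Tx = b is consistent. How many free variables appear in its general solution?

Row reduce the augmented matrix [T | b].
R2 ← R2 + (2)·R1: [0, 2, -15, -15]
R3 ← R3 + (2)·R1: [0, 6, -30, -30]
R3 ← R3 − (3)·R2: [0, 0, 15, 15]
The echelon form has 3 nonzero rows, and every pivot lies in the first 3 columns, so rank(T) = rank([T|b]) = 3.
The system is consistent.
Free variables = (unknowns) − (rank) = 3 − 3 = 0.

0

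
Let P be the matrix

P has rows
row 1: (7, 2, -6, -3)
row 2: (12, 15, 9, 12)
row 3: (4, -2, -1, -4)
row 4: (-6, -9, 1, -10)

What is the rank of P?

Row reduce to echelon form.
R2 ← R2 − (12/7)·R1: [0, 81/7, 135/7, 120/7]
R3 ← R3 − (4/7)·R1: [0, -22/7, 17/7, -16/7]
R4 ← R4 + (6/7)·R1: [0, -51/7, -29/7, -88/7]
R3 ← R3 + (22/81)·R2: [0, 0, 23/3, 64/27]
R4 ← R4 + (17/27)·R2: [0, 0, 8, -16/9]
R4 ← R4 − (24/23)·R3: [0, 0, 0, -880/207]
Echelon form has 4 nonzero rows, so rank(P) = 4.

4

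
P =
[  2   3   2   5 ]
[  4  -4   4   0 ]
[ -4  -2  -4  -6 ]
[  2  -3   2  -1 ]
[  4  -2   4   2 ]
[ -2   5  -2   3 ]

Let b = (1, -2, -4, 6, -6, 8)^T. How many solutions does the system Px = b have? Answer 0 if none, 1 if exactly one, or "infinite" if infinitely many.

0

Row reduce the augmented matrix [P | b].
R2 ← R2 − (2)·R1: [0, -10, 0, -10, -4]
R3 ← R3 + (2)·R1: [0, 4, 0, 4, -2]
R4 ← R4 − R1: [0, -6, 0, -6, 5]
R5 ← R5 − (2)·R1: [0, -8, 0, -8, -8]
R6 ← R6 + R1: [0, 8, 0, 8, 9]
R3 ← R3 + (2/5)·R2: [0, 0, 0, 0, -18/5]
R4 ← R4 − (3/5)·R2: [0, 0, 0, 0, 37/5]
R5 ← R5 − (4/5)·R2: [0, 0, 0, 0, -24/5]
R6 ← R6 + (4/5)·R2: [0, 0, 0, 0, 29/5]
R4 ← R4 + (37/18)·R3: [0, 0, 0, 0, 0]
R5 ← R5 − (4/3)·R3: [0, 0, 0, 0, 0]
R6 ← R6 + (29/18)·R3: [0, 0, 0, 0, 0]
The echelon form has 3 nonzero rows; the last pivot sits in the augmented column, so rank(P) = 2 but rank([P|b]) = 3.
Since the ranks differ, the system is inconsistent.
It has no solutions.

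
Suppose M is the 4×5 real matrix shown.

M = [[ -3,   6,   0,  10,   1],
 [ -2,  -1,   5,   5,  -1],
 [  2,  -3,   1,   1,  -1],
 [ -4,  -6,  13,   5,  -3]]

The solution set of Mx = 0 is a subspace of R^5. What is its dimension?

Row reduce to echelon form.
R2 ← R2 − (2/3)·R1: [0, -5, 5, -5/3, -5/3]
R3 ← R3 + (2/3)·R1: [0, 1, 1, 23/3, -1/3]
R4 ← R4 − (4/3)·R1: [0, -14, 13, -25/3, -13/3]
R3 ← R3 + (1/5)·R2: [0, 0, 2, 22/3, -2/3]
R4 ← R4 − (14/5)·R2: [0, 0, -1, -11/3, 1/3]
R4 ← R4 + (1/2)·R3: [0, 0, 0, 0, 0]
3 nonzero rows, so rank(M) = 3.
M has 5 columns; by rank–nullity, nullity = 5 − 3 = 2.

2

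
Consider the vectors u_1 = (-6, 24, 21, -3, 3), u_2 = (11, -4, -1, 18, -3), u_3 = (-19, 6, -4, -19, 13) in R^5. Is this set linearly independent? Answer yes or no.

Form the matrix with these vectors as rows and row reduce.
R2 ← R2 + (11/6)·R1: [0, 40, 75/2, 25/2, 5/2]
R3 ← R3 − (19/6)·R1: [0, -70, -141/2, -19/2, 7/2]
R3 ← R3 + (7/4)·R2: [0, 0, -39/8, 99/8, 63/8]
3 nonzero rows, so the 3 vectors span a space of dimension 3.
Since 3 = 3, the vectors are linearly independent.

yes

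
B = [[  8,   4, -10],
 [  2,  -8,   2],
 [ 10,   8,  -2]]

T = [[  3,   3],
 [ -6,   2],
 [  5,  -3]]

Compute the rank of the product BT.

2

First compute BT:
[[-50,  62],
 [ 64, -16],
 [-28,  52]]
Now row reduce the product.
R2 ← R2 + (32/25)·R1: [0, 1584/25]
R3 ← R3 − (14/25)·R1: [0, 432/25]
R3 ← R3 − (3/11)·R2: [0, 0]
2 nonzero rows, so rank(BT) = 2.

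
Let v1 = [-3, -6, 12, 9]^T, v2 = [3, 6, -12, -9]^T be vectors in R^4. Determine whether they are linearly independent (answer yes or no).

Form the matrix with these vectors as rows and row reduce.
R2 ← R2 + R1: [0, 0, 0, 0]
1 nonzero row, so the 2 vectors span a space of dimension 1.
Since 1 < 2, the vectors are linearly dependent.

no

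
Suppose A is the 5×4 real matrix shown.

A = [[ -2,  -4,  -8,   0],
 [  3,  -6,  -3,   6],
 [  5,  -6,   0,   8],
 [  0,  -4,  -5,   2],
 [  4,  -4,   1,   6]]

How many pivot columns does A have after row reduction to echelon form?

Row reduce to echelon form.
R2 ← R2 + (3/2)·R1: [0, -12, -15, 6]
R3 ← R3 + (5/2)·R1: [0, -16, -20, 8]
R5 ← R5 + (2)·R1: [0, -12, -15, 6]
R3 ← R3 − (4/3)·R2: [0, 0, 0, 0]
R4 ← R4 − (1/3)·R2: [0, 0, 0, 0]
R5 ← R5 − R2: [0, 0, 0, 0]
Echelon form has 2 nonzero rows, so rank(A) = 2.
Each nonzero row contributes one pivot column: 2 pivot columns.

2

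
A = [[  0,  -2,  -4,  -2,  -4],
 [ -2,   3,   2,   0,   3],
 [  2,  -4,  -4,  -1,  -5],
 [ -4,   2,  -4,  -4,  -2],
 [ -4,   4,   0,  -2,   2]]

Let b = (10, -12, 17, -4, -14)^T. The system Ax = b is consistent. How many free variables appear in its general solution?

Row reduce the augmented matrix [A | b].
Swap R1 ↔ R2
R3 ← R3 + R1: [0, -1, -2, -1, -2, 5]
R4 ← R4 − (2)·R1: [0, -4, -8, -4, -8, 20]
R5 ← R5 − (2)·R1: [0, -2, -4, -2, -4, 10]
R3 ← R3 − (1/2)·R2: [0, 0, 0, 0, 0, 0]
R4 ← R4 − (2)·R2: [0, 0, 0, 0, 0, 0]
R5 ← R5 − R2: [0, 0, 0, 0, 0, 0]
The echelon form has 2 nonzero rows, and every pivot lies in the first 5 columns, so rank(A) = rank([A|b]) = 2.
The system is consistent.
Free variables = (unknowns) − (rank) = 5 − 2 = 3.

3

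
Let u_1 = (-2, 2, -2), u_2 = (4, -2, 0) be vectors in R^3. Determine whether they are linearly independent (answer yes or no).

Form the matrix with these vectors as rows and row reduce.
R2 ← R2 + (2)·R1: [0, 2, -4]
2 nonzero rows, so the 2 vectors span a space of dimension 2.
Since 2 = 2, the vectors are linearly independent.

yes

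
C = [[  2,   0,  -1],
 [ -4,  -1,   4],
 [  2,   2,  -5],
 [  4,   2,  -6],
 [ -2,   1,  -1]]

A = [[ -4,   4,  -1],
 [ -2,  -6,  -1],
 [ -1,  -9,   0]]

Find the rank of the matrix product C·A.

First compute CA:
[[ -7,  17,  -2],
 [ 14, -46,   5],
 [ -7,  41,  -4],
 [-14,  58,  -6],
 [  7,  -5,   1]]
Now row reduce the product.
R2 ← R2 + (2)·R1: [0, -12, 1]
R3 ← R3 − R1: [0, 24, -2]
R4 ← R4 − (2)·R1: [0, 24, -2]
R5 ← R5 + R1: [0, 12, -1]
R3 ← R3 + (2)·R2: [0, 0, 0]
R4 ← R4 + (2)·R2: [0, 0, 0]
R5 ← R5 + R2: [0, 0, 0]
2 nonzero rows, so rank(CA) = 2.

2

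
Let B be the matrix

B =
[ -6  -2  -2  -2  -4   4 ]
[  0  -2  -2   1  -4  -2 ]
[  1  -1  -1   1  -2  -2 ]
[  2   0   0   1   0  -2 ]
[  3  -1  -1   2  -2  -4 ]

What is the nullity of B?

4

Row reduce to echelon form.
R3 ← R3 + (1/6)·R1: [0, -4/3, -4/3, 2/3, -8/3, -4/3]
R4 ← R4 + (1/3)·R1: [0, -2/3, -2/3, 1/3, -4/3, -2/3]
R5 ← R5 + (1/2)·R1: [0, -2, -2, 1, -4, -2]
R3 ← R3 − (2/3)·R2: [0, 0, 0, 0, 0, 0]
R4 ← R4 − (1/3)·R2: [0, 0, 0, 0, 0, 0]
R5 ← R5 − R2: [0, 0, 0, 0, 0, 0]
2 nonzero rows, so rank(B) = 2.
B has 6 columns; by rank–nullity, nullity = 6 − 2 = 4.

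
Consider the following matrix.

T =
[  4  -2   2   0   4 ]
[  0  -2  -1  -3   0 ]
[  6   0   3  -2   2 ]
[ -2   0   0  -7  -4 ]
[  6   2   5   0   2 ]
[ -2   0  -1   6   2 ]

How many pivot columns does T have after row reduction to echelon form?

4

Row reduce to echelon form.
R3 ← R3 − (3/2)·R1: [0, 3, 0, -2, -4]
R4 ← R4 + (1/2)·R1: [0, -1, 1, -7, -2]
R5 ← R5 − (3/2)·R1: [0, 5, 2, 0, -4]
R6 ← R6 + (1/2)·R1: [0, -1, 0, 6, 4]
R3 ← R3 + (3/2)·R2: [0, 0, -3/2, -13/2, -4]
R4 ← R4 − (1/2)·R2: [0, 0, 3/2, -11/2, -2]
R5 ← R5 + (5/2)·R2: [0, 0, -1/2, -15/2, -4]
R6 ← R6 − (1/2)·R2: [0, 0, 1/2, 15/2, 4]
R4 ← R4 + R3: [0, 0, 0, -12, -6]
R5 ← R5 − (1/3)·R3: [0, 0, 0, -16/3, -8/3]
R6 ← R6 + (1/3)·R3: [0, 0, 0, 16/3, 8/3]
R5 ← R5 − (4/9)·R4: [0, 0, 0, 0, 0]
R6 ← R6 + (4/9)·R4: [0, 0, 0, 0, 0]
Echelon form has 4 nonzero rows, so rank(T) = 4.
Each nonzero row contributes one pivot column: 4 pivot columns.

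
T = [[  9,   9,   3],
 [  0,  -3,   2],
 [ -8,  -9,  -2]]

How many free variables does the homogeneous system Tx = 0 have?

Row reduce to echelon form.
R3 ← R3 + (8/9)·R1: [0, -1, 2/3]
R3 ← R3 − (1/3)·R2: [0, 0, 0]
2 nonzero rows, so rank(T) = 2.
T has 3 columns; by rank–nullity, nullity = 3 − 2 = 1.

1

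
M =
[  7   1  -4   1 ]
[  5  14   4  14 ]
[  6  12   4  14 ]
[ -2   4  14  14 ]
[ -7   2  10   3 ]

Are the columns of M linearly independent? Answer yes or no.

Row reduce M to echelon form.
R2 ← R2 − (5/7)·R1: [0, 93/7, 48/7, 93/7]
R3 ← R3 − (6/7)·R1: [0, 78/7, 52/7, 92/7]
R4 ← R4 + (2/7)·R1: [0, 30/7, 90/7, 100/7]
R5 ← R5 + R1: [0, 3, 6, 4]
R3 ← R3 − (26/31)·R2: [0, 0, 52/31, 2]
R4 ← R4 − (10/31)·R2: [0, 0, 330/31, 10]
R5 ← R5 − (7/31)·R2: [0, 0, 138/31, 1]
R4 ← R4 − (165/26)·R3: [0, 0, 0, -35/13]
R5 ← R5 − (69/26)·R3: [0, 0, 0, -56/13]
R5 ← R5 − (8/5)·R4: [0, 0, 0, 0]
4 pivots among 4 columns.
Every column is a pivot column, so the columns are linearly independent.

yes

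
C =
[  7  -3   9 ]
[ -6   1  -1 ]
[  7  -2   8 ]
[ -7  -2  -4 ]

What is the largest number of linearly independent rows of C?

Row reduce to echelon form.
R2 ← R2 + (6/7)·R1: [0, -11/7, 47/7]
R3 ← R3 − R1: [0, 1, -1]
R4 ← R4 + R1: [0, -5, 5]
R3 ← R3 + (7/11)·R2: [0, 0, 36/11]
R4 ← R4 − (35/11)·R2: [0, 0, -180/11]
R4 ← R4 + (5)·R3: [0, 0, 0]
Echelon form has 3 nonzero rows, so rank(C) = 3.
The rank gives the maximum number of linearly independent rows: 3.

3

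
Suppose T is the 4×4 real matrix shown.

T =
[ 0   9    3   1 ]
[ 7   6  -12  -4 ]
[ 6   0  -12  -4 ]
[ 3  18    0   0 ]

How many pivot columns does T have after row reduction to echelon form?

Row reduce to echelon form.
Swap R1 ↔ R2
R3 ← R3 − (6/7)·R1: [0, -36/7, -12/7, -4/7]
R4 ← R4 − (3/7)·R1: [0, 108/7, 36/7, 12/7]
R3 ← R3 + (4/7)·R2: [0, 0, 0, 0]
R4 ← R4 − (12/7)·R2: [0, 0, 0, 0]
Echelon form has 2 nonzero rows, so rank(T) = 2.
Each nonzero row contributes one pivot column: 2 pivot columns.

2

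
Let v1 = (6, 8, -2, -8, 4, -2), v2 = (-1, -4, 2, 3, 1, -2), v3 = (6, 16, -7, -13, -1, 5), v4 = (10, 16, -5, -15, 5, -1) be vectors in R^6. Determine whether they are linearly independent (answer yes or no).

Form the matrix with these vectors as rows and row reduce.
R2 ← R2 + (1/6)·R1: [0, -8/3, 5/3, 5/3, 5/3, -7/3]
R3 ← R3 − R1: [0, 8, -5, -5, -5, 7]
R4 ← R4 − (5/3)·R1: [0, 8/3, -5/3, -5/3, -5/3, 7/3]
R3 ← R3 + (3)·R2: [0, 0, 0, 0, 0, 0]
R4 ← R4 + R2: [0, 0, 0, 0, 0, 0]
2 nonzero rows, so the 4 vectors span a space of dimension 2.
Since 2 < 4, the vectors are linearly dependent.

no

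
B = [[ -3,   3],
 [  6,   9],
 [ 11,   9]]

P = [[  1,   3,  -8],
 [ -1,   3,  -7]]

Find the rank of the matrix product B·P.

First compute BP:
[[ -6,   0,   3],
 [ -3,  45, -111],
 [  2,  60, -151]]
Now row reduce the product.
R2 ← R2 − (1/2)·R1: [0, 45, -225/2]
R3 ← R3 + (1/3)·R1: [0, 60, -150]
R3 ← R3 − (4/3)·R2: [0, 0, 0]
2 nonzero rows, so rank(BP) = 2.

2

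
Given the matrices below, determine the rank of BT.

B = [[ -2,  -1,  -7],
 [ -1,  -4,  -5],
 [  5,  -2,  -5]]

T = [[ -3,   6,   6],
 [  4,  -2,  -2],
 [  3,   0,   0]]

First compute BT:
[[-19, -10, -10],
 [-28,   2,   2],
 [-38,  34,  34]]
Now row reduce the product.
R2 ← R2 − (28/19)·R1: [0, 318/19, 318/19]
R3 ← R3 − (2)·R1: [0, 54, 54]
R3 ← R3 − (171/53)·R2: [0, 0, 0]
2 nonzero rows, so rank(BT) = 2.

2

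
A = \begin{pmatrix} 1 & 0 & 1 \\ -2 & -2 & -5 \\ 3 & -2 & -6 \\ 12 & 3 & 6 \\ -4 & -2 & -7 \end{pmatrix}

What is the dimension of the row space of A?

Row reduce to echelon form.
R2 ← R2 + (2)·R1: [0, -2, -3]
R3 ← R3 − (3)·R1: [0, -2, -9]
R4 ← R4 − (12)·R1: [0, 3, -6]
R5 ← R5 + (4)·R1: [0, -2, -3]
R3 ← R3 − R2: [0, 0, -6]
R4 ← R4 + (3/2)·R2: [0, 0, -21/2]
R5 ← R5 − R2: [0, 0, 0]
R4 ← R4 − (7/4)·R3: [0, 0, 0]
Echelon form has 3 nonzero rows, so rank(A) = 3.
The row space has dimension equal to the rank: 3.

3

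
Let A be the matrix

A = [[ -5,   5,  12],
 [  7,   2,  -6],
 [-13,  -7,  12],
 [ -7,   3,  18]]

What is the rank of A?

3

Row reduce to echelon form.
R2 ← R2 + (7/5)·R1: [0, 9, 54/5]
R3 ← R3 − (13/5)·R1: [0, -20, -96/5]
R4 ← R4 − (7/5)·R1: [0, -4, 6/5]
R3 ← R3 + (20/9)·R2: [0, 0, 24/5]
R4 ← R4 + (4/9)·R2: [0, 0, 6]
R4 ← R4 − (5/4)·R3: [0, 0, 0]
Echelon form has 3 nonzero rows, so rank(A) = 3.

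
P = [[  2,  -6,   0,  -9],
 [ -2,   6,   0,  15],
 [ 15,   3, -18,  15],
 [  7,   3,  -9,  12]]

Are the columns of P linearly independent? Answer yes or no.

no

Row reduce P to echelon form.
R2 ← R2 + R1: [0, 0, 0, 6]
R3 ← R3 − (15/2)·R1: [0, 48, -18, 165/2]
R4 ← R4 − (7/2)·R1: [0, 24, -9, 87/2]
Swap R2 ↔ R3
R4 ← R4 − (1/2)·R2: [0, 0, 0, 9/4]
R4 ← R4 − (3/8)·R3: [0, 0, 0, 0]
3 pivots among 4 columns.
Only 3 < 4 pivot columns, so the columns are linearly dependent.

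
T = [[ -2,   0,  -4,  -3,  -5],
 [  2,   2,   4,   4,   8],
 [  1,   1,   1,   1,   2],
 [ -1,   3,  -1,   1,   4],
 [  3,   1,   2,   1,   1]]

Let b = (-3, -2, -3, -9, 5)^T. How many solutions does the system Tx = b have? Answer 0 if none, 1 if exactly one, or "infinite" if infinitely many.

Row reduce the augmented matrix [T | b].
R2 ← R2 + R1: [0, 2, 0, 1, 3, -5]
R3 ← R3 + (1/2)·R1: [0, 1, -1, -1/2, -1/2, -9/2]
R4 ← R4 − (1/2)·R1: [0, 3, 1, 5/2, 13/2, -15/2]
R5 ← R5 + (3/2)·R1: [0, 1, -4, -7/2, -13/2, 1/2]
R3 ← R3 − (1/2)·R2: [0, 0, -1, -1, -2, -2]
R4 ← R4 − (3/2)·R2: [0, 0, 1, 1, 2, 0]
R5 ← R5 − (1/2)·R2: [0, 0, -4, -4, -8, 3]
R4 ← R4 + R3: [0, 0, 0, 0, 0, -2]
R5 ← R5 − (4)·R3: [0, 0, 0, 0, 0, 11]
R5 ← R5 + (11/2)·R4: [0, 0, 0, 0, 0, 0]
The echelon form has 4 nonzero rows; the last pivot sits in the augmented column, so rank(T) = 3 but rank([T|b]) = 4.
Since the ranks differ, the system is inconsistent.
It has no solutions.

0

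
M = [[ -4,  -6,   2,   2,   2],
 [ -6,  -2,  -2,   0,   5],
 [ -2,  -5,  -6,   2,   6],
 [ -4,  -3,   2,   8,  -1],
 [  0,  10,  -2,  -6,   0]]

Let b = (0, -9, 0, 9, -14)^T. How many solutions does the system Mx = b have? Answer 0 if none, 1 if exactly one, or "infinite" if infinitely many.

Row reduce the augmented matrix [M | b].
R2 ← R2 − (3/2)·R1: [0, 7, -5, -3, 2, -9]
R3 ← R3 − (1/2)·R1: [0, -2, -7, 1, 5, 0]
R4 ← R4 − R1: [0, 3, 0, 6, -3, 9]
R3 ← R3 + (2/7)·R2: [0, 0, -59/7, 1/7, 39/7, -18/7]
R4 ← R4 − (3/7)·R2: [0, 0, 15/7, 51/7, -27/7, 90/7]
R5 ← R5 − (10/7)·R2: [0, 0, 36/7, -12/7, -20/7, -8/7]
R4 ← R4 + (15/59)·R3: [0, 0, 0, 432/59, -144/59, 720/59]
R5 ← R5 + (36/59)·R3: [0, 0, 0, -96/59, 32/59, -160/59]
R5 ← R5 + (2/9)·R4: [0, 0, 0, 0, 0, 0]
The echelon form has 4 nonzero rows, and every pivot lies in the first 5 columns, so rank(M) = rank([M|b]) = 4.
The system is consistent.
rank = 4 < 5 unknowns, so there are infinitely many solutions.

infinite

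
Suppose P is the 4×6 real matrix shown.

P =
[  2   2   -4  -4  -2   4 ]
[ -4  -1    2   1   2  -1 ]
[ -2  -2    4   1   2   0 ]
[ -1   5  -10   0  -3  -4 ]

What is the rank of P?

Row reduce to echelon form.
R2 ← R2 + (2)·R1: [0, 3, -6, -7, -2, 7]
R3 ← R3 + R1: [0, 0, 0, -3, 0, 4]
R4 ← R4 + (1/2)·R1: [0, 6, -12, -2, -4, -2]
R4 ← R4 − (2)·R2: [0, 0, 0, 12, 0, -16]
R4 ← R4 + (4)·R3: [0, 0, 0, 0, 0, 0]
Echelon form has 3 nonzero rows, so rank(P) = 3.

3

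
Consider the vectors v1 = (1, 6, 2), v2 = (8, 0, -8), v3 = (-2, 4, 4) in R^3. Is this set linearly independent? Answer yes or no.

no

Form the matrix with these vectors as rows and row reduce.
R2 ← R2 − (8)·R1: [0, -48, -24]
R3 ← R3 + (2)·R1: [0, 16, 8]
R3 ← R3 + (1/3)·R2: [0, 0, 0]
2 nonzero rows, so the 3 vectors span a space of dimension 2.
Since 2 < 3, the vectors are linearly dependent.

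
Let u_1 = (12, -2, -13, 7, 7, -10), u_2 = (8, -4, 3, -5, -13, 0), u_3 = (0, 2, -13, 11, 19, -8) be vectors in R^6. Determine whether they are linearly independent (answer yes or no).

yes

Form the matrix with these vectors as rows and row reduce.
R2 ← R2 − (2/3)·R1: [0, -8/3, 35/3, -29/3, -53/3, 20/3]
R3 ← R3 + (3/4)·R2: [0, 0, -17/4, 15/4, 23/4, -3]
3 nonzero rows, so the 3 vectors span a space of dimension 3.
Since 3 = 3, the vectors are linearly independent.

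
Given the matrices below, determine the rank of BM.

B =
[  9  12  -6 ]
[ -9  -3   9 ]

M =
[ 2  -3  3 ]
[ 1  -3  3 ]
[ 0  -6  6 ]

2

First compute BM:
[[ 30, -27,  27],
 [-21, -18,  18]]
Now row reduce the product.
R2 ← R2 + (7/10)·R1: [0, -369/10, 369/10]
2 nonzero rows, so rank(BM) = 2.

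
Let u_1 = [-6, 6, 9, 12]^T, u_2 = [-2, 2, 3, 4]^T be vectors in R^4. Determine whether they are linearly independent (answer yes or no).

Form the matrix with these vectors as rows and row reduce.
R2 ← R2 − (1/3)·R1: [0, 0, 0, 0]
1 nonzero row, so the 2 vectors span a space of dimension 1.
Since 1 < 2, the vectors are linearly dependent.

no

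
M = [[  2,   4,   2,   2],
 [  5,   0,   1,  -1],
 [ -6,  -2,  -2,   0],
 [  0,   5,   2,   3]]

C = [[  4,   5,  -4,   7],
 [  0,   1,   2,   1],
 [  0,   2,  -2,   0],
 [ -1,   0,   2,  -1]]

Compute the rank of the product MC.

First compute MC:
[[  6,  18,   0,  16],
 [ 21,  27, -24,  36],
 [-24, -36,  24, -44],
 [ -3,   9,  12,   2]]
Now row reduce the product.
R2 ← R2 − (7/2)·R1: [0, -36, -24, -20]
R3 ← R3 + (4)·R1: [0, 36, 24, 20]
R4 ← R4 + (1/2)·R1: [0, 18, 12, 10]
R3 ← R3 + R2: [0, 0, 0, 0]
R4 ← R4 + (1/2)·R2: [0, 0, 0, 0]
2 nonzero rows, so rank(MC) = 2.

2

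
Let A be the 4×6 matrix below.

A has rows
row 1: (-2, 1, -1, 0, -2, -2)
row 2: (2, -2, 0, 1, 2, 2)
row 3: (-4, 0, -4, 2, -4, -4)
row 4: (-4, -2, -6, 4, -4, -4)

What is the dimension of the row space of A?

2

Row reduce to echelon form.
R2 ← R2 + R1: [0, -1, -1, 1, 0, 0]
R3 ← R3 − (2)·R1: [0, -2, -2, 2, 0, 0]
R4 ← R4 − (2)·R1: [0, -4, -4, 4, 0, 0]
R3 ← R3 − (2)·R2: [0, 0, 0, 0, 0, 0]
R4 ← R4 − (4)·R2: [0, 0, 0, 0, 0, 0]
Echelon form has 2 nonzero rows, so rank(A) = 2.
The row space has dimension equal to the rank: 2.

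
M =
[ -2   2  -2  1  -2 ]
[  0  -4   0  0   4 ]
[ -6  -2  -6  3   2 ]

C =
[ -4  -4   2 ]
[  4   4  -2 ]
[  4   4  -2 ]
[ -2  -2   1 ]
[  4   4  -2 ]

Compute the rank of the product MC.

First compute MC:
[[ -2,  -2,   1],
 [  0,   0,   0],
 [ -6,  -6,   3]]
Now row reduce the product.
R3 ← R3 − (3)·R1: [0, 0, 0]
1 nonzero row, so rank(MC) = 1.

1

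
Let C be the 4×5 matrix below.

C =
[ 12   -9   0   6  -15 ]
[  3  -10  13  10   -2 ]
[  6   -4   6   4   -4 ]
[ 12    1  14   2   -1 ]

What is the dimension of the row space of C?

Row reduce to echelon form.
R2 ← R2 − (1/4)·R1: [0, -31/4, 13, 17/2, 7/4]
R3 ← R3 − (1/2)·R1: [0, 1/2, 6, 1, 7/2]
R4 ← R4 − R1: [0, 10, 14, -4, 14]
R3 ← R3 + (2/31)·R2: [0, 0, 212/31, 48/31, 112/31]
R4 ← R4 + (40/31)·R2: [0, 0, 954/31, 216/31, 504/31]
R4 ← R4 − (9/2)·R3: [0, 0, 0, 0, 0]
Echelon form has 3 nonzero rows, so rank(C) = 3.
The row space has dimension equal to the rank: 3.

3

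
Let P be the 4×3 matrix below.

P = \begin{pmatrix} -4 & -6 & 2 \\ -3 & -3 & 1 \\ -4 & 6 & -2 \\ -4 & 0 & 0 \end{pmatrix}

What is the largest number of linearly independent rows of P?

2

Row reduce to echelon form.
R2 ← R2 − (3/4)·R1: [0, 3/2, -1/2]
R3 ← R3 − R1: [0, 12, -4]
R4 ← R4 − R1: [0, 6, -2]
R3 ← R3 − (8)·R2: [0, 0, 0]
R4 ← R4 − (4)·R2: [0, 0, 0]
Echelon form has 2 nonzero rows, so rank(P) = 2.
The rank gives the maximum number of linearly independent rows: 2.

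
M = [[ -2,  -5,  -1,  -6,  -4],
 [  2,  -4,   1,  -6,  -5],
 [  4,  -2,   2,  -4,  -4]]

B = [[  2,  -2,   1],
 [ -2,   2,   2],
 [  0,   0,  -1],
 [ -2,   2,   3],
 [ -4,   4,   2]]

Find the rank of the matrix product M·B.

First compute MB:
[[ 34, -34, -37],
 [ 44, -44, -35],
 [ 36, -36, -22]]
Now row reduce the product.
R2 ← R2 − (22/17)·R1: [0, 0, 219/17]
R3 ← R3 − (18/17)·R1: [0, 0, 292/17]
R3 ← R3 − (4/3)·R2: [0, 0, 0]
2 nonzero rows, so rank(MB) = 2.

2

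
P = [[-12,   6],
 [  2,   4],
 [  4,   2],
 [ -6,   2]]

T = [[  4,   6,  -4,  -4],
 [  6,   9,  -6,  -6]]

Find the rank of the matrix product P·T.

First compute PT:
[[-12, -18,  12,  12],
 [ 32,  48, -32, -32],
 [ 28,  42, -28, -28],
 [-12, -18,  12,  12]]
Now row reduce the product.
R2 ← R2 + (8/3)·R1: [0, 0, 0, 0]
R3 ← R3 + (7/3)·R1: [0, 0, 0, 0]
R4 ← R4 − R1: [0, 0, 0, 0]
1 nonzero row, so rank(PT) = 1.

1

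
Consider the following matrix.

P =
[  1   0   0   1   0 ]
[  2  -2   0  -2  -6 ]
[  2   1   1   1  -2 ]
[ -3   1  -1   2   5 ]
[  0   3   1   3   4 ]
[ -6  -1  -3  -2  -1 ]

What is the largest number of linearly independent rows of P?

Row reduce to echelon form.
R2 ← R2 − (2)·R1: [0, -2, 0, -4, -6]
R3 ← R3 − (2)·R1: [0, 1, 1, -1, -2]
R4 ← R4 + (3)·R1: [0, 1, -1, 5, 5]
R6 ← R6 + (6)·R1: [0, -1, -3, 4, -1]
R3 ← R3 + (1/2)·R2: [0, 0, 1, -3, -5]
R4 ← R4 + (1/2)·R2: [0, 0, -1, 3, 2]
R5 ← R5 + (3/2)·R2: [0, 0, 1, -3, -5]
R6 ← R6 − (1/2)·R2: [0, 0, -3, 6, 2]
R4 ← R4 + R3: [0, 0, 0, 0, -3]
R5 ← R5 − R3: [0, 0, 0, 0, 0]
R6 ← R6 + (3)·R3: [0, 0, 0, -3, -13]
Swap R4 ↔ R6
Swap R5 ↔ R6
Echelon form has 5 nonzero rows, so rank(P) = 5.
The rank gives the maximum number of linearly independent rows: 5.

5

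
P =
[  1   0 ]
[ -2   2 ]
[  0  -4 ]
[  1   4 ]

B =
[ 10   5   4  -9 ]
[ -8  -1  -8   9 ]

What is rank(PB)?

2

First compute PB:
[[ 10,   5,   4,  -9],
 [-36, -12, -24,  36],
 [ 32,   4,  32, -36],
 [-22,   1, -28,  27]]
Now row reduce the product.
R2 ← R2 + (18/5)·R1: [0, 6, -48/5, 18/5]
R3 ← R3 − (16/5)·R1: [0, -12, 96/5, -36/5]
R4 ← R4 + (11/5)·R1: [0, 12, -96/5, 36/5]
R3 ← R3 + (2)·R2: [0, 0, 0, 0]
R4 ← R4 − (2)·R2: [0, 0, 0, 0]
2 nonzero rows, so rank(PB) = 2.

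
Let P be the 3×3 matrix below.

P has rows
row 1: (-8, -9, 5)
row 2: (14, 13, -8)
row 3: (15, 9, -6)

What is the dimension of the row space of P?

Row reduce to echelon form.
R2 ← R2 + (7/4)·R1: [0, -11/4, 3/4]
R3 ← R3 + (15/8)·R1: [0, -63/8, 27/8]
R3 ← R3 − (63/22)·R2: [0, 0, 27/22]
Echelon form has 3 nonzero rows, so rank(P) = 3.
The row space has dimension equal to the rank: 3.

3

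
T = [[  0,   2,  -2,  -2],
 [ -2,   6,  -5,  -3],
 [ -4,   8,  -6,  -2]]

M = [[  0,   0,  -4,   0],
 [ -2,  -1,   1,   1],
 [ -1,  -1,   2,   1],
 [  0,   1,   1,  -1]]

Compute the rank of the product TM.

2

First compute TM:
[[ -2,  -2,  -4,   2],
 [ -7,  -4,   1,   4],
 [-10,  -4,  10,   4]]
Now row reduce the product.
R2 ← R2 − (7/2)·R1: [0, 3, 15, -3]
R3 ← R3 − (5)·R1: [0, 6, 30, -6]
R3 ← R3 − (2)·R2: [0, 0, 0, 0]
2 nonzero rows, so rank(TM) = 2.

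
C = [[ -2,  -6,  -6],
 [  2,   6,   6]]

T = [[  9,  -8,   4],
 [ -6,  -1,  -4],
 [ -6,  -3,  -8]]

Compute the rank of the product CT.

First compute CT:
[[ 54,  40,  64],
 [-54, -40, -64]]
Now row reduce the product.
R2 ← R2 + R1: [0, 0, 0]
1 nonzero row, so rank(CT) = 1.

1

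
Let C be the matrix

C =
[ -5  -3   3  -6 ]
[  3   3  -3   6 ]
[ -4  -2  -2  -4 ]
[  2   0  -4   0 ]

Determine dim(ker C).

1

Row reduce to echelon form.
R2 ← R2 + (3/5)·R1: [0, 6/5, -6/5, 12/5]
R3 ← R3 − (4/5)·R1: [0, 2/5, -22/5, 4/5]
R4 ← R4 + (2/5)·R1: [0, -6/5, -14/5, -12/5]
R3 ← R3 − (1/3)·R2: [0, 0, -4, 0]
R4 ← R4 + R2: [0, 0, -4, 0]
R4 ← R4 − R3: [0, 0, 0, 0]
3 nonzero rows, so rank(C) = 3.
C has 4 columns; by rank–nullity, nullity = 4 − 3 = 1.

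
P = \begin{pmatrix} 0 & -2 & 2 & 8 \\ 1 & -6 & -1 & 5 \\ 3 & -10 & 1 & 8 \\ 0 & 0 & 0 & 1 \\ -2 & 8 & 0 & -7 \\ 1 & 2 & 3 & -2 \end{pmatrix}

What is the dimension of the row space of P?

4

Row reduce to echelon form.
Swap R1 ↔ R2
R3 ← R3 − (3)·R1: [0, 8, 4, -7]
R5 ← R5 + (2)·R1: [0, -4, -2, 3]
R6 ← R6 − R1: [0, 8, 4, -7]
R3 ← R3 + (4)·R2: [0, 0, 12, 25]
R5 ← R5 − (2)·R2: [0, 0, -6, -13]
R6 ← R6 + (4)·R2: [0, 0, 12, 25]
R5 ← R5 + (1/2)·R3: [0, 0, 0, -1/2]
R6 ← R6 − R3: [0, 0, 0, 0]
R5 ← R5 + (1/2)·R4: [0, 0, 0, 0]
Echelon form has 4 nonzero rows, so rank(P) = 4.
The row space has dimension equal to the rank: 4.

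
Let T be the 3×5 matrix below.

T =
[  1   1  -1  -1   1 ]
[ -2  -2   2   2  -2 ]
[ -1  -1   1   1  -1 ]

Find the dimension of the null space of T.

4

Row reduce to echelon form.
R2 ← R2 + (2)·R1: [0, 0, 0, 0, 0]
R3 ← R3 + R1: [0, 0, 0, 0, 0]
1 nonzero row, so rank(T) = 1.
T has 5 columns; by rank–nullity, nullity = 5 − 1 = 4.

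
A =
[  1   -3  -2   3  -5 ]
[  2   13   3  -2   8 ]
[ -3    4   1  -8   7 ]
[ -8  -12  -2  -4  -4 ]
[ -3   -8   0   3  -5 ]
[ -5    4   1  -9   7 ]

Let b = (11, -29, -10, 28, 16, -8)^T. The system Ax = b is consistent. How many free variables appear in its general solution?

0

Row reduce the augmented matrix [A | b].
R2 ← R2 − (2)·R1: [0, 19, 7, -8, 18, -51]
R3 ← R3 + (3)·R1: [0, -5, -5, 1, -8, 23]
R4 ← R4 + (8)·R1: [0, -36, -18, 20, -44, 116]
R5 ← R5 + (3)·R1: [0, -17, -6, 12, -20, 49]
R6 ← R6 + (5)·R1: [0, -11, -9, 6, -18, 47]
R3 ← R3 + (5/19)·R2: [0, 0, -60/19, -21/19, -62/19, 182/19]
R4 ← R4 + (36/19)·R2: [0, 0, -90/19, 92/19, -188/19, 368/19]
R5 ← R5 + (17/19)·R2: [0, 0, 5/19, 92/19, -74/19, 64/19]
R6 ← R6 + (11/19)·R2: [0, 0, -94/19, 26/19, -144/19, 332/19]
R4 ← R4 − (3/2)·R3: [0, 0, 0, 13/2, -5, 5]
R5 ← R5 + (1/12)·R3: [0, 0, 0, 19/4, -25/6, 25/6]
R6 ← R6 − (47/30)·R3: [0, 0, 0, 31/10, -37/15, 37/15]
R5 ← R5 − (19/26)·R4: [0, 0, 0, 0, -20/39, 20/39]
R6 ← R6 − (31/65)·R4: [0, 0, 0, 0, -16/195, 16/195]
R6 ← R6 − (4/25)·R5: [0, 0, 0, 0, 0, 0]
The echelon form has 5 nonzero rows, and every pivot lies in the first 5 columns, so rank(A) = rank([A|b]) = 5.
The system is consistent.
Free variables = (unknowns) − (rank) = 5 − 5 = 0.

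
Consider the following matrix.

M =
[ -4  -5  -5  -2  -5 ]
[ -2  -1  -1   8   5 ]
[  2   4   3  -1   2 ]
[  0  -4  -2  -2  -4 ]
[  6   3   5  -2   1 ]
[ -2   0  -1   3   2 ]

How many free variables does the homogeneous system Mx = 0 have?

2

Row reduce to echelon form.
R2 ← R2 − (1/2)·R1: [0, 3/2, 3/2, 9, 15/2]
R3 ← R3 + (1/2)·R1: [0, 3/2, 1/2, -2, -1/2]
R5 ← R5 + (3/2)·R1: [0, -9/2, -5/2, -5, -13/2]
R6 ← R6 − (1/2)·R1: [0, 5/2, 3/2, 4, 9/2]
R3 ← R3 − R2: [0, 0, -1, -11, -8]
R4 ← R4 + (8/3)·R2: [0, 0, 2, 22, 16]
R5 ← R5 + (3)·R2: [0, 0, 2, 22, 16]
R6 ← R6 − (5/3)·R2: [0, 0, -1, -11, -8]
R4 ← R4 + (2)·R3: [0, 0, 0, 0, 0]
R5 ← R5 + (2)·R3: [0, 0, 0, 0, 0]
R6 ← R6 − R3: [0, 0, 0, 0, 0]
3 nonzero rows, so rank(M) = 3.
M has 5 columns; by rank–nullity, nullity = 5 − 3 = 2.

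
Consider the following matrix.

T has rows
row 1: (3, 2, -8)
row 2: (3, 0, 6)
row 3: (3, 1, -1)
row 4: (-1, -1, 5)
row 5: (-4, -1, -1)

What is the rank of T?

Row reduce to echelon form.
R2 ← R2 − R1: [0, -2, 14]
R3 ← R3 − R1: [0, -1, 7]
R4 ← R4 + (1/3)·R1: [0, -1/3, 7/3]
R5 ← R5 + (4/3)·R1: [0, 5/3, -35/3]
R3 ← R3 − (1/2)·R2: [0, 0, 0]
R4 ← R4 − (1/6)·R2: [0, 0, 0]
R5 ← R5 + (5/6)·R2: [0, 0, 0]
Echelon form has 2 nonzero rows, so rank(T) = 2.

2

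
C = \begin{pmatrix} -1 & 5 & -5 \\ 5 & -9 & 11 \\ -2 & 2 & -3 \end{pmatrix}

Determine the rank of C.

2

Row reduce to echelon form.
R2 ← R2 + (5)·R1: [0, 16, -14]
R3 ← R3 − (2)·R1: [0, -8, 7]
R3 ← R3 + (1/2)·R2: [0, 0, 0]
Echelon form has 2 nonzero rows, so rank(C) = 2.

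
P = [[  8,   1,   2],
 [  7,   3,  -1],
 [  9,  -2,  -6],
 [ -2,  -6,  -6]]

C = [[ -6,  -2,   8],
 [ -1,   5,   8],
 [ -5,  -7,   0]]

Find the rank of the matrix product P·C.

2

First compute PC:
[[-59, -25,  72],
 [-40,   8,  80],
 [-22,  14,  56],
 [ 48,  16, -64]]
Now row reduce the product.
R2 ← R2 − (40/59)·R1: [0, 1472/59, 1840/59]
R3 ← R3 − (22/59)·R1: [0, 1376/59, 1720/59]
R4 ← R4 + (48/59)·R1: [0, -256/59, -320/59]
R3 ← R3 − (43/46)·R2: [0, 0, 0]
R4 ← R4 + (4/23)·R2: [0, 0, 0]
2 nonzero rows, so rank(PC) = 2.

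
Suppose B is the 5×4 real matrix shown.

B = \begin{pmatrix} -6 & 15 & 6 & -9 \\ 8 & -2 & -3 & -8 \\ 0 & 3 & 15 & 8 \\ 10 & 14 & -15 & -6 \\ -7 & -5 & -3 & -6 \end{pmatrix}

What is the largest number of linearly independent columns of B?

Row reduce to echelon form.
R2 ← R2 + (4/3)·R1: [0, 18, 5, -20]
R4 ← R4 + (5/3)·R1: [0, 39, -5, -21]
R5 ← R5 − (7/6)·R1: [0, -45/2, -10, 9/2]
R3 ← R3 − (1/6)·R2: [0, 0, 85/6, 34/3]
R4 ← R4 − (13/6)·R2: [0, 0, -95/6, 67/3]
R5 ← R5 + (5/4)·R2: [0, 0, -15/4, -41/2]
R4 ← R4 + (19/17)·R3: [0, 0, 0, 35]
R5 ← R5 + (9/34)·R3: [0, 0, 0, -35/2]
R5 ← R5 + (1/2)·R4: [0, 0, 0, 0]
Echelon form has 4 nonzero rows, so rank(B) = 4.
The rank gives the maximum number of linearly independent columns: 4.

4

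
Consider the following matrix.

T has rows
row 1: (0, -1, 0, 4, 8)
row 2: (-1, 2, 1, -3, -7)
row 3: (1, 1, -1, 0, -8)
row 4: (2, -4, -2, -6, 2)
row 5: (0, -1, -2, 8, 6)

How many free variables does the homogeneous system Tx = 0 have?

Row reduce to echelon form.
Swap R1 ↔ R2
R3 ← R3 + R1: [0, 3, 0, -3, -15]
R4 ← R4 + (2)·R1: [0, 0, 0, -12, -12]
R3 ← R3 + (3)·R2: [0, 0, 0, 9, 9]
R5 ← R5 − R2: [0, 0, -2, 4, -2]
Swap R3 ↔ R5
R5 ← R5 + (3/4)·R4: [0, 0, 0, 0, 0]
4 nonzero rows, so rank(T) = 4.
T has 5 columns; by rank–nullity, nullity = 5 − 4 = 1.

1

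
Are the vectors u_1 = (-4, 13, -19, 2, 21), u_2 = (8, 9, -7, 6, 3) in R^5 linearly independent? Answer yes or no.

Form the matrix with these vectors as rows and row reduce.
R2 ← R2 + (2)·R1: [0, 35, -45, 10, 45]
2 nonzero rows, so the 2 vectors span a space of dimension 2.
Since 2 = 2, the vectors are linearly independent.

yes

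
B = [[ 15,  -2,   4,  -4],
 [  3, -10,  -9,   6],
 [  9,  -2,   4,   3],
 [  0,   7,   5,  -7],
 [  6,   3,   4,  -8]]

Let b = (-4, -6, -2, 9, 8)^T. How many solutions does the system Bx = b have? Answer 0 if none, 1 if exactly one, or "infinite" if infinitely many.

Row reduce the augmented matrix [B | b].
R2 ← R2 − (1/5)·R1: [0, -48/5, -49/5, 34/5, -26/5]
R3 ← R3 − (3/5)·R1: [0, -4/5, 8/5, 27/5, 2/5]
R5 ← R5 − (2/5)·R1: [0, 19/5, 12/5, -32/5, 48/5]
R3 ← R3 − (1/12)·R2: [0, 0, 29/12, 29/6, 5/6]
R4 ← R4 + (35/48)·R2: [0, 0, -103/48, -49/24, 125/24]
R5 ← R5 + (19/48)·R2: [0, 0, -71/48, -89/24, 181/24]
R4 ← R4 + (103/116)·R3: [0, 0, 0, 9/4, 345/58]
R5 ← R5 + (71/116)·R3: [0, 0, 0, -3/4, 467/58]
R5 ← R5 + (1/3)·R4: [0, 0, 0, 0, 291/29]
The echelon form has 5 nonzero rows; the last pivot sits in the augmented column, so rank(B) = 4 but rank([B|b]) = 5.
Since the ranks differ, the system is inconsistent.
It has no solutions.

0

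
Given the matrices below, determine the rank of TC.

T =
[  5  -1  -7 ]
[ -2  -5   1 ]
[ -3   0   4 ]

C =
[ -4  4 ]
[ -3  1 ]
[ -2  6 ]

2

First compute TC:
[[ -3, -23],
 [ 21,  -7],
 [  4,  12]]
Now row reduce the product.
R2 ← R2 + (7)·R1: [0, -168]
R3 ← R3 + (4/3)·R1: [0, -56/3]
R3 ← R3 − (1/9)·R2: [0, 0]
2 nonzero rows, so rank(TC) = 2.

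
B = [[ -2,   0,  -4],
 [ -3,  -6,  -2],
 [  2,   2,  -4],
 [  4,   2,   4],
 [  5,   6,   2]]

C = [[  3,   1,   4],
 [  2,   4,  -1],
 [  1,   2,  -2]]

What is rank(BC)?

3

First compute BC:
[[-10, -10,   0],
 [-23, -31,  -2],
 [  6,   2,  14],
 [ 20,  20,   6],
 [ 29,  33,  10]]
Now row reduce the product.
R2 ← R2 − (23/10)·R1: [0, -8, -2]
R3 ← R3 + (3/5)·R1: [0, -4, 14]
R4 ← R4 + (2)·R1: [0, 0, 6]
R5 ← R5 + (29/10)·R1: [0, 4, 10]
R3 ← R3 − (1/2)·R2: [0, 0, 15]
R5 ← R5 + (1/2)·R2: [0, 0, 9]
R4 ← R4 − (2/5)·R3: [0, 0, 0]
R5 ← R5 − (3/5)·R3: [0, 0, 0]
3 nonzero rows, so rank(BC) = 3.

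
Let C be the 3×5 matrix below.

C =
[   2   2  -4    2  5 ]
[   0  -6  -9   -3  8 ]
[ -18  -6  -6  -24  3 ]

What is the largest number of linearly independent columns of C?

Row reduce to echelon form.
R3 ← R3 + (9)·R1: [0, 12, -42, -6, 48]
R3 ← R3 + (2)·R2: [0, 0, -60, -12, 64]
Echelon form has 3 nonzero rows, so rank(C) = 3.
The rank gives the maximum number of linearly independent columns: 3.

3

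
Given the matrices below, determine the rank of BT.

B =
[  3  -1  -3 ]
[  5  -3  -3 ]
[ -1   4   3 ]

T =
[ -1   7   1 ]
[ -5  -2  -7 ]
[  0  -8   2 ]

First compute BT:
[[  2,  47,   4],
 [ 10,  65,  20],
 [-19, -39, -23]]
Now row reduce the product.
R2 ← R2 − (5)·R1: [0, -170, 0]
R3 ← R3 + (19/2)·R1: [0, 815/2, 15]
R3 ← R3 + (163/68)·R2: [0, 0, 15]
3 nonzero rows, so rank(BT) = 3.

3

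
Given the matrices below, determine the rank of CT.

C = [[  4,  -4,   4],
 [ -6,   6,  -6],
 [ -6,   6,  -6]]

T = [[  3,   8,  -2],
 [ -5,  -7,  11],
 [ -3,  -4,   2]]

First compute CT:
[[ 20,  44, -44],
 [-30, -66,  66],
 [-30, -66,  66]]
Now row reduce the product.
R2 ← R2 + (3/2)·R1: [0, 0, 0]
R3 ← R3 + (3/2)·R1: [0, 0, 0]
1 nonzero row, so rank(CT) = 1.

1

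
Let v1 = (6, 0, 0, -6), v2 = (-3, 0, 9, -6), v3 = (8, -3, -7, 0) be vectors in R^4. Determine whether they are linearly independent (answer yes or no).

Form the matrix with these vectors as rows and row reduce.
R2 ← R2 + (1/2)·R1: [0, 0, 9, -9]
R3 ← R3 − (4/3)·R1: [0, -3, -7, 8]
Swap R2 ↔ R3
3 nonzero rows, so the 3 vectors span a space of dimension 3.
Since 3 = 3, the vectors are linearly independent.

yes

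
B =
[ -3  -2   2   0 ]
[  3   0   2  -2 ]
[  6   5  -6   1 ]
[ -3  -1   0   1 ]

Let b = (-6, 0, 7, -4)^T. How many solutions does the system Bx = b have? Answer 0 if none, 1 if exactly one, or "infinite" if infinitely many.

Row reduce the augmented matrix [B | b].
R2 ← R2 + R1: [0, -2, 4, -2, -6]
R3 ← R3 + (2)·R1: [0, 1, -2, 1, -5]
R4 ← R4 − R1: [0, 1, -2, 1, 2]
R3 ← R3 + (1/2)·R2: [0, 0, 0, 0, -8]
R4 ← R4 + (1/2)·R2: [0, 0, 0, 0, -1]
R4 ← R4 − (1/8)·R3: [0, 0, 0, 0, 0]
The echelon form has 3 nonzero rows; the last pivot sits in the augmented column, so rank(B) = 2 but rank([B|b]) = 3.
Since the ranks differ, the system is inconsistent.
It has no solutions.

0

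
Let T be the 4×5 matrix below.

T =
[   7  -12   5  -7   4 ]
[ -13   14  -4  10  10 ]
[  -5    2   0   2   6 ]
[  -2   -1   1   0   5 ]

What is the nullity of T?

2

Row reduce to echelon form.
R2 ← R2 + (13/7)·R1: [0, -58/7, 37/7, -3, 122/7]
R3 ← R3 + (5/7)·R1: [0, -46/7, 25/7, -3, 62/7]
R4 ← R4 + (2/7)·R1: [0, -31/7, 17/7, -2, 43/7]
R3 ← R3 − (23/29)·R2: [0, 0, -18/29, -18/29, -144/29]
R4 ← R4 − (31/58)·R2: [0, 0, -23/58, -23/58, -92/29]
R4 ← R4 − (23/36)·R3: [0, 0, 0, 0, 0]
3 nonzero rows, so rank(T) = 3.
T has 5 columns; by rank–nullity, nullity = 5 − 3 = 2.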